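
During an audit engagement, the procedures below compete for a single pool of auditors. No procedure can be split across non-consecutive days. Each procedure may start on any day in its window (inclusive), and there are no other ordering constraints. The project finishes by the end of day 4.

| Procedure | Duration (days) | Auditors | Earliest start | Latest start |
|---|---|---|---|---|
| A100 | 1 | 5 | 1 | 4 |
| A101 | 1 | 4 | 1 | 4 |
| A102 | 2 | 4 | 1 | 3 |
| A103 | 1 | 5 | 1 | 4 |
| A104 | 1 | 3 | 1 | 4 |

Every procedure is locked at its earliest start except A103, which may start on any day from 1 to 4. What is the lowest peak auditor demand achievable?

A103@1: d1:21  d2:4  d3:0  d4:0 → peak 21
A103@2: d1:16  d2:9  d3:0  d4:0 → peak 16
A103@3: d1:16  d2:4  d3:5  d4:0 → peak 16
A103@4: d1:16  d2:4  d3:0  d4:5 → peak 16
Best is A103@2, peak 16.

16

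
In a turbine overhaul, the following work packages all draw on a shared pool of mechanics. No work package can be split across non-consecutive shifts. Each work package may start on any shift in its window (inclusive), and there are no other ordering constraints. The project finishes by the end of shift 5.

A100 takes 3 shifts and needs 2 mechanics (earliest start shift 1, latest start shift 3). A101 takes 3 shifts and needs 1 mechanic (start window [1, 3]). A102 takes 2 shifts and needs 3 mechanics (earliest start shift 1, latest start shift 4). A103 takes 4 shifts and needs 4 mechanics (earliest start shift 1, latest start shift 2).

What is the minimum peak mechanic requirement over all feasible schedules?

7

Early-start (A100@1, A101@1, A102@1, A103@1) gives peak 10: s1:10  s2:10  s3:7  s4:4  s5:0.
Shift A102→4.
Schedule A100@1, A101@1, A102@4, A103@1: s1:7  s2:7  s3:7  s4:7  s5:3 — peak 7.
Total mechanic-shifts = 31 over 5 shifts ⇒ peak ≥ ⌈31/5⌉ = 7, so 7 is optimal.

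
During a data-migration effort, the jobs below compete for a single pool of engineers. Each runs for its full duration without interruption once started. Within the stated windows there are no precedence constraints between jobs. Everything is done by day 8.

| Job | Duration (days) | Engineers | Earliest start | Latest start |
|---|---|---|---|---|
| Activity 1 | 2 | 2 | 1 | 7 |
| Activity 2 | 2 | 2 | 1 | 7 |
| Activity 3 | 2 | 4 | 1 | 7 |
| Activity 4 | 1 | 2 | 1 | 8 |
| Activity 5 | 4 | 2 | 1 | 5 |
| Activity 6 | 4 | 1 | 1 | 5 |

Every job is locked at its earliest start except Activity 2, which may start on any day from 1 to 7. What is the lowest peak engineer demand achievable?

Activity 2@1: d1:13  d2:11  d3:3  d4:3  d5:0  d6:0  d7:0  d8:0 → peak 13
Activity 2@2: d1:11  d2:11  d3:5  d4:3  d5:0  d6:0  d7:0  d8:0 → peak 11
Activity 2@3: d1:11  d2:9  d3:5  d4:5  d5:0  d6:0  d7:0  d8:0 → peak 11
Activity 2@4: d1:11  d2:9  d3:3  d4:5  d5:2  d6:0  d7:0  d8:0 → peak 11
Activity 2@5: d1:11  d2:9  d3:3  d4:3  d5:2  d6:2  d7:0  d8:0 → peak 11
Activity 2@6: d1:11  d2:9  d3:3  d4:3  d5:0  d6:2  d7:2  d8:0 → peak 11
Activity 2@7: d1:11  d2:9  d3:3  d4:3  d5:0  d6:0  d7:2  d8:2 → peak 11
Best is Activity 2@2, peak 11.

11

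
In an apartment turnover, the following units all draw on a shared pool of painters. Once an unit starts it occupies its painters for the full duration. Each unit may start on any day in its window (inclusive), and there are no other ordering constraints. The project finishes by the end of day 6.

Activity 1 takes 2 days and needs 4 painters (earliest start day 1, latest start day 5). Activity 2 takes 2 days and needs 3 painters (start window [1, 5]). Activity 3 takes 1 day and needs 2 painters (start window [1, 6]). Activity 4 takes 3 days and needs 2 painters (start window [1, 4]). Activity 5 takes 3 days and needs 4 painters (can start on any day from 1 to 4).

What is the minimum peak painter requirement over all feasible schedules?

7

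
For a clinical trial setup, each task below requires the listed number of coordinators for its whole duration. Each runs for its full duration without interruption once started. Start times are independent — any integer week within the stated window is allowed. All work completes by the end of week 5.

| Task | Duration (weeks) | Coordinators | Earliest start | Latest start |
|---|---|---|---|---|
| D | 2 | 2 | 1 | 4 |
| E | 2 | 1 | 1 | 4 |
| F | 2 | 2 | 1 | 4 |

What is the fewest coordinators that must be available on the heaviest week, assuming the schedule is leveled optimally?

3

Early-start (D@1, E@1, F@1) gives peak 5: w1:5  w2:5  w3:0  w4:0  w5:0.
Shift F→3.
Schedule D@1, E@1, F@3: w1:3  w2:3  w3:2  w4:2  w5:0 — peak 3.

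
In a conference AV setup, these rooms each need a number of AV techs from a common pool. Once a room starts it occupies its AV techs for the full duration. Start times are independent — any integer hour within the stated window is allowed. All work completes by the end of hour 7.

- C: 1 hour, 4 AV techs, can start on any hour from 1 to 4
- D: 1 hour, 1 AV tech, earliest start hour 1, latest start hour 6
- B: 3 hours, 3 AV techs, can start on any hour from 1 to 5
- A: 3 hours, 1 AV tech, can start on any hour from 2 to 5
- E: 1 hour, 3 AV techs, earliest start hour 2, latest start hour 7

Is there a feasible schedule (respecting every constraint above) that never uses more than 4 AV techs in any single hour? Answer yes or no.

Schedule C@1, D@2, B@2, A@3, E@5: h1:4  h2:4  h3:4  h4:4  h5:4  h6:0  h7:0 — peak 4 ≤ 4.

yes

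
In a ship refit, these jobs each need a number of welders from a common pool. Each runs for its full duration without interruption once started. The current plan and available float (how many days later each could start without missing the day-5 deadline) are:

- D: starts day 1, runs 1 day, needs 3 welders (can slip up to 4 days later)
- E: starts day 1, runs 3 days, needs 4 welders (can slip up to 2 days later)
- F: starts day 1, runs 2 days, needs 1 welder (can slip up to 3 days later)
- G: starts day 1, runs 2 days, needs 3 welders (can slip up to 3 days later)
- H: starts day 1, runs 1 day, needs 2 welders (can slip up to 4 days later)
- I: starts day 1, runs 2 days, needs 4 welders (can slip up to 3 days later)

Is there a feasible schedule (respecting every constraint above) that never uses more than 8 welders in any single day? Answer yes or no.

Schedule D@1, E@1, F@2, G@4, H@2, I@4: d1:7  d2:7  d3:5  d4:7  d5:7 — peak 7 ≤ 8.

yes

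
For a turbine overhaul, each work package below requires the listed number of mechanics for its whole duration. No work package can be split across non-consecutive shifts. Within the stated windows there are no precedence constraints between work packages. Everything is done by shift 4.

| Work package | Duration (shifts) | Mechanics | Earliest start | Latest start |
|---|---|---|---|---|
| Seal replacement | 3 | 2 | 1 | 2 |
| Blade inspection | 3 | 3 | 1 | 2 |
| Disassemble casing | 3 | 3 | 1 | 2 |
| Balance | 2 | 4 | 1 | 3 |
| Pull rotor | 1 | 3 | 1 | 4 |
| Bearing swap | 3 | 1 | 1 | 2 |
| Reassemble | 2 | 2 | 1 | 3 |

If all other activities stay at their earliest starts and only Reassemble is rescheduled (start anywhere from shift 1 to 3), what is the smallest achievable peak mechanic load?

16

Reassemble@1: s1:18  s2:15  s3:9  s4:0 → peak 18
Reassemble@2: s1:16  s2:15  s3:11  s4:0 → peak 16
Reassemble@3: s1:16  s2:13  s3:11  s4:2 → peak 16
Best is Reassemble@2, peak 16.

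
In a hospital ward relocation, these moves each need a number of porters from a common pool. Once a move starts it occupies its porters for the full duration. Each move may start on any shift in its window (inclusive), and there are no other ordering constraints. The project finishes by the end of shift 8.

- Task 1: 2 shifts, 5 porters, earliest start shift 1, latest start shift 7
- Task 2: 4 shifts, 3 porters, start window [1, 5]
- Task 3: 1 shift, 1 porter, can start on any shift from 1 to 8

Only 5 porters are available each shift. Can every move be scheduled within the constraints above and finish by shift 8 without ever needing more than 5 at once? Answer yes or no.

Schedule Task 1@1, Task 2@3, Task 3@3: s1:5  s2:5  s3:4  s4:3  s5:3  s6:3  s7:0  s8:0 — peak 5 ≤ 5.

yes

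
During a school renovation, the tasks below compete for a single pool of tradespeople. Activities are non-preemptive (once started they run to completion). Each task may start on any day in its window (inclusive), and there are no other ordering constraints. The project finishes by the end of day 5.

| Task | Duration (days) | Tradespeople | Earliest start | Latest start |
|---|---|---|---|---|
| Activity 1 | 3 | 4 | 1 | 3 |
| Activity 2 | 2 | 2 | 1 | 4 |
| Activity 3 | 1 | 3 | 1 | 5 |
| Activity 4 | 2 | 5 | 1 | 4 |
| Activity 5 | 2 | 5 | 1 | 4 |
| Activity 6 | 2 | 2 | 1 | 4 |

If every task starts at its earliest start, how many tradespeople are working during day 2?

18

At early start, day 2 has: Activity 1, Activity 2, Activity 4, Activity 5, Activity 6.
Demand: 4 + 2 + 5 + 5 + 2 = 18.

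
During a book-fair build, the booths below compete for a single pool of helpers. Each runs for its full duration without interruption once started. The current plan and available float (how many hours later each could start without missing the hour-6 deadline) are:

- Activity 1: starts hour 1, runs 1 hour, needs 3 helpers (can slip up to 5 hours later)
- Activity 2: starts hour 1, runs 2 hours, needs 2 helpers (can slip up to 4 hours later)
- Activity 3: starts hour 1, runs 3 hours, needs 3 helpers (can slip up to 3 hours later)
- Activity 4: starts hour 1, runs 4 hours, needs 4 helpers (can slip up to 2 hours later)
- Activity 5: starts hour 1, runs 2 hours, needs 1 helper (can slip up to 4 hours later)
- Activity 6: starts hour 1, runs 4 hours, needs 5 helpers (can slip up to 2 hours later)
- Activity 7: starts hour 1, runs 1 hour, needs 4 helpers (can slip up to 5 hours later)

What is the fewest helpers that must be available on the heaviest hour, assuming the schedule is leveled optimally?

Early-start (Activity 1@1, Activity 2@1, Activity 3@1, Activity 4@1, Activity 5@1, Activity 6@1, Activity 7@1) gives peak 22: h1:22  h2:15  h3:12  h4:9  h5:0  h6:0.
Shift Activity 5→4, Activity 6→3, Activity 7→5.
Schedule Activity 1@1, Activity 2@1, Activity 3@1, Activity 4@1, Activity 5@4, Activity 6@3, Activity 7@5: h1:12  h2:9  h3:12  h4:10  h5:10  h6:5 — peak 12.

12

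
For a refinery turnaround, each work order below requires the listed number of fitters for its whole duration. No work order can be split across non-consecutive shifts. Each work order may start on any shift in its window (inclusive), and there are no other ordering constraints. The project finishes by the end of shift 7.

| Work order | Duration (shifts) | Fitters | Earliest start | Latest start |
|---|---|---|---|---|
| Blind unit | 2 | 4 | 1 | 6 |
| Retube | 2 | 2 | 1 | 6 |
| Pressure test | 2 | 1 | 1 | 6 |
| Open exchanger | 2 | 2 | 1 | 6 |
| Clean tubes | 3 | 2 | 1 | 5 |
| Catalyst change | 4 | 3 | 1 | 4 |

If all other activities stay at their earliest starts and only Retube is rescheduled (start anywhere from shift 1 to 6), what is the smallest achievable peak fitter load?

12

Retube@1: s1:14  s2:14  s3:5  s4:3  s5:0  s6:0  s7:0 → peak 14
Retube@2: s1:12  s2:14  s3:7  s4:3  s5:0  s6:0  s7:0 → peak 14
Retube@3: s1:12  s2:12  s3:7  s4:5  s5:0  s6:0  s7:0 → peak 12
Retube@4: s1:12  s2:12  s3:5  s4:5  s5:2  s6:0  s7:0 → peak 12
Retube@5: s1:12  s2:12  s3:5  s4:3  s5:2  s6:2  s7:0 → peak 12
Retube@6: s1:12  s2:12  s3:5  s4:3  s5:0  s6:2  s7:2 → peak 12
Best is Retube@3, peak 12.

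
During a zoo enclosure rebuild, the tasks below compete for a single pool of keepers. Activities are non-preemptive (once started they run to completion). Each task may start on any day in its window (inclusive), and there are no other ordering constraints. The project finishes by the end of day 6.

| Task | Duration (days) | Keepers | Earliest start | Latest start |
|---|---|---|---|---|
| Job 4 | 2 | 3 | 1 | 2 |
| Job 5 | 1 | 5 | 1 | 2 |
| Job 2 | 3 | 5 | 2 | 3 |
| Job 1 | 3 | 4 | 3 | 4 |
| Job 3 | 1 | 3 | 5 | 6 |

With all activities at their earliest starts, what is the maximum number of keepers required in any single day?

9

Early-start schedule: Job 4@1, Job 5@1, Job 2@2, Job 1@3, Job 3@5.
Load per day: day 1: 8, day 2: 8, day 3: 9, day 4: 9, day 5: 7, day 6: 0.
Peak is 9.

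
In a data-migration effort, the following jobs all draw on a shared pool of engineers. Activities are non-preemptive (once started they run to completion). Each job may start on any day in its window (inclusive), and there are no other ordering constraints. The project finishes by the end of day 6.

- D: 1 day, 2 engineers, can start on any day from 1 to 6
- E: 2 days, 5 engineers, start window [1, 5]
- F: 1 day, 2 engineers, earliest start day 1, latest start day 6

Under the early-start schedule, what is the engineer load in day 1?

At early start, day 1 has: D, E, F.
Demand: 2 + 5 + 2 = 9.

9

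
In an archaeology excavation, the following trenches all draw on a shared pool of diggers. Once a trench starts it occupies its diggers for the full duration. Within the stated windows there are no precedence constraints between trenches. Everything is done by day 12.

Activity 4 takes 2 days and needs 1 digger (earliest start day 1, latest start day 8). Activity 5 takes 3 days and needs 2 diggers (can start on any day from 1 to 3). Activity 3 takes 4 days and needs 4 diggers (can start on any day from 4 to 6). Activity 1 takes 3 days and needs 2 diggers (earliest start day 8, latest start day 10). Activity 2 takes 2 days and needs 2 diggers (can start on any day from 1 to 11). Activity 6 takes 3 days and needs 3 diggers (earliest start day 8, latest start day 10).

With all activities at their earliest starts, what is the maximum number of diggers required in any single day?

Early-start schedule: Activity 4@1, Activity 5@1, Activity 3@4, Activity 1@8, Activity 2@1, Activity 6@8.
Load per day: day 1: 5, day 2: 5, day 3: 2, day 4: 4, day 5: 4, day 6: 4, day 7: 4, day 8: 5, day 9: 5, day 10: 5, day 11: 0, day 12: 0.
Peak is 5.

5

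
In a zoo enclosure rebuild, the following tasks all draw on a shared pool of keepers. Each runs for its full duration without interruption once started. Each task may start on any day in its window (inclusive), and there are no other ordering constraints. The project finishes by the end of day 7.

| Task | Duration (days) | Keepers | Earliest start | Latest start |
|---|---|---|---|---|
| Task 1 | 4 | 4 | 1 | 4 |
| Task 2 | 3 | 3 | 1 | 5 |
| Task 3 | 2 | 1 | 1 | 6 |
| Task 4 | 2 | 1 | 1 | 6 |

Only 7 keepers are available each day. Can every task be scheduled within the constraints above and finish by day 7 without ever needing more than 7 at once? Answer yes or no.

yes

Schedule Task 1@1, Task 2@5, Task 3@1, Task 4@3: d1:5  d2:5  d3:5  d4:5  d5:3  d6:3  d7:3 — peak 5 ≤ 7.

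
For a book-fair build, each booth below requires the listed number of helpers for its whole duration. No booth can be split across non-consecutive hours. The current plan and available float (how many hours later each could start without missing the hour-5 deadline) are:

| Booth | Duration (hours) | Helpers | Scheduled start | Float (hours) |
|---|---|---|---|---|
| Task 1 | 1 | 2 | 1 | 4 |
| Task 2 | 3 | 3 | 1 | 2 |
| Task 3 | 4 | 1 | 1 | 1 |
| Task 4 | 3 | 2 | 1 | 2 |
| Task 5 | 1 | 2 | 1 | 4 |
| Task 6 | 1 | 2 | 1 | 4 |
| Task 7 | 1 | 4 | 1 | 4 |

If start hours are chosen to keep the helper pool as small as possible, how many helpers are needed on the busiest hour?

Early-start (Task 1@1, Task 2@1, Task 3@1, Task 4@1, Task 5@1, Task 6@1, Task 7@1) gives peak 16: h1:16  h2:6  h3:6  h4:1  h5:0.
Shift Task 4→2, Task 5→4, Task 6→5, Task 7→5.
Schedule Task 1@1, Task 2@1, Task 3@1, Task 4@2, Task 5@4, Task 6@5, Task 7@5: h1:6  h2:6  h3:6  h4:5  h5:6 — peak 6.
Total helper-hours = 29 over 5 hours ⇒ peak ≥ ⌈29/5⌉ = 6, so 6 is optimal.

6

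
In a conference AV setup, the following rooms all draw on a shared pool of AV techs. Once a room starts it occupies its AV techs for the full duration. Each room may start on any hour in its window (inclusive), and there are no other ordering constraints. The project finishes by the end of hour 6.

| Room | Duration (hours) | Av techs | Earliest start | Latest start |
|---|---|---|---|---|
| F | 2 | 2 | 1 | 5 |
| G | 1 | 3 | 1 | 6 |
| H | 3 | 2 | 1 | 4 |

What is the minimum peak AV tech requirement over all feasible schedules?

3

Early-start (F@1, G@1, H@1) gives peak 7: h1:7  h2:4  h3:2  h4:0  h5:0  h6:0.
Shift G→3, H→4.
Schedule F@1, G@3, H@4: h1:2  h2:2  h3:3  h4:2  h5:2  h6:2 — peak 3.
Total AV tech-hours = 13 over 6 hours ⇒ peak ≥ ⌈13/6⌉ = 3, so 3 is optimal.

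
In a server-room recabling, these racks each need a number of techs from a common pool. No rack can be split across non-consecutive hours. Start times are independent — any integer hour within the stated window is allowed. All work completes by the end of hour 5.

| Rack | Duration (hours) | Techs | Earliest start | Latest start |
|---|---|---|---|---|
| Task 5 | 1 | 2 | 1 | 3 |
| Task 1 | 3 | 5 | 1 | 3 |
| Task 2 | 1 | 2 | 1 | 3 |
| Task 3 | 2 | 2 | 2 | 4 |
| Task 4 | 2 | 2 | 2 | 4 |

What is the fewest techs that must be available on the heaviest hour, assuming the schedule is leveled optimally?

7

Early-start (Task 5@1, Task 1@1, Task 2@1, Task 3@2, Task 4@2) gives peak 9: h1:9  h2:9  h3:9  h4:0  h5:0.
Shift Task 2→2, Task 3→3, Task 4→4.
Schedule Task 5@1, Task 1@1, Task 2@2, Task 3@3, Task 4@4: h1:7  h2:7  h3:7  h4:4  h5:2 — peak 7.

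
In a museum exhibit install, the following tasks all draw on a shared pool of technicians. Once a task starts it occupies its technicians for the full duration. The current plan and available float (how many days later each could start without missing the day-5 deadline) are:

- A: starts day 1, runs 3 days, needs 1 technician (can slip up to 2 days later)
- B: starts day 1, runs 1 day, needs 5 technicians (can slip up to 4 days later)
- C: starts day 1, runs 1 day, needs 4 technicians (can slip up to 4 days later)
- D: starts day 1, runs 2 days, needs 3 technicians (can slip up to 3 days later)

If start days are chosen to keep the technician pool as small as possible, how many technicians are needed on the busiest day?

Early-start (A@1, B@1, C@1, D@1) gives peak 13: d1:13  d2:4  d3:1  d4:0  d5:0.
Shift B→4, D→2.
Schedule A@1, B@4, C@1, D@2: d1:5  d2:4  d3:4  d4:5  d5:0 — peak 5.

5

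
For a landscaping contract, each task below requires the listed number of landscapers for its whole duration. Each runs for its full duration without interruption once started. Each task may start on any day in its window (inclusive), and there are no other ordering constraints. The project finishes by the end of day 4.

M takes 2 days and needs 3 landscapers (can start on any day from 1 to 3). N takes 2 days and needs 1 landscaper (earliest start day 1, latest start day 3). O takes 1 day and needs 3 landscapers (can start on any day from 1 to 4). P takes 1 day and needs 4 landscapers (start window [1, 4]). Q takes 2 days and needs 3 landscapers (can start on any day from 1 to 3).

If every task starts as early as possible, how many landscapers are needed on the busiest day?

Early-start schedule: M@1, N@1, O@1, P@1, Q@1.
Load per day: day 1: 14, day 2: 7, day 3: 0, day 4: 0.
Peak is 14.

14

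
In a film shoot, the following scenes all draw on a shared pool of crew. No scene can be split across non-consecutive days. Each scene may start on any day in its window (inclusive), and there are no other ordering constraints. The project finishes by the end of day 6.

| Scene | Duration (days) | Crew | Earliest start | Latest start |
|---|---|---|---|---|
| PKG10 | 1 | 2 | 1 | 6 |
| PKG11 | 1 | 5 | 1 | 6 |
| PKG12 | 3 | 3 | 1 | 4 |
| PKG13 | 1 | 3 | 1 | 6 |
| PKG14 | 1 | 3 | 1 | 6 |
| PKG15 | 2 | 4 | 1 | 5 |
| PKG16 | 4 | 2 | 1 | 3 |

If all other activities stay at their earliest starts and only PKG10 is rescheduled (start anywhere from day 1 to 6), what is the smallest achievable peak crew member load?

20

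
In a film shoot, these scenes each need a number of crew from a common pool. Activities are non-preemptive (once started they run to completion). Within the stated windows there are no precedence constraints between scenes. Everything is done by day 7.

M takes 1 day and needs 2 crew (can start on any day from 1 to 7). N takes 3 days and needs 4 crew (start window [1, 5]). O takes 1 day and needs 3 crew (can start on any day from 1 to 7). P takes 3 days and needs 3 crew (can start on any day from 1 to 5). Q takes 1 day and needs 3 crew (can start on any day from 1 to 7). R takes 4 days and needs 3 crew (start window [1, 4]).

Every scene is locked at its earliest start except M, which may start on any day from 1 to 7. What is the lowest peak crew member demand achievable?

M@1: d1:18  d2:10  d3:10  d4:3  d5:0  d6:0  d7:0 → peak 18
M@2: d1:16  d2:12  d3:10  d4:3  d5:0  d6:0  d7:0 → peak 16
M@3: d1:16  d2:10  d3:12  d4:3  d5:0  d6:0  d7:0 → peak 16
M@4: d1:16  d2:10  d3:10  d4:5  d5:0  d6:0  d7:0 → peak 16
M@5: d1:16  d2:10  d3:10  d4:3  d5:2  d6:0  d7:0 → peak 16
M@6: d1:16  d2:10  d3:10  d4:3  d5:0  d6:2  d7:0 → peak 16
M@7: d1:16  d2:10  d3:10  d4:3  d5:0  d6:0  d7:2 → peak 16
Best is M@2, peak 16.

16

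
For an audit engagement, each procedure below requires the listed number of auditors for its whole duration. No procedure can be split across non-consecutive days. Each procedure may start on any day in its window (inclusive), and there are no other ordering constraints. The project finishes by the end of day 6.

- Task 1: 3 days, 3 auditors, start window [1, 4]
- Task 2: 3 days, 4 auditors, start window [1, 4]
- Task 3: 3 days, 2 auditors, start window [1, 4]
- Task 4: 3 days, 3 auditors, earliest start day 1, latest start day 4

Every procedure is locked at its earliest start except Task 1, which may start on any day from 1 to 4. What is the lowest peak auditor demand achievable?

9

Task 1@1: d1:12  d2:12  d3:12  d4:0  d5:0  d6:0 → peak 12
Task 1@2: d1:9  d2:12  d3:12  d4:3  d5:0  d6:0 → peak 12
Task 1@3: d1:9  d2:9  d3:12  d4:3  d5:3  d6:0 → peak 12
Task 1@4: d1:9  d2:9  d3:9  d4:3  d5:3  d6:3 → peak 9
Best is Task 1@4, peak 9.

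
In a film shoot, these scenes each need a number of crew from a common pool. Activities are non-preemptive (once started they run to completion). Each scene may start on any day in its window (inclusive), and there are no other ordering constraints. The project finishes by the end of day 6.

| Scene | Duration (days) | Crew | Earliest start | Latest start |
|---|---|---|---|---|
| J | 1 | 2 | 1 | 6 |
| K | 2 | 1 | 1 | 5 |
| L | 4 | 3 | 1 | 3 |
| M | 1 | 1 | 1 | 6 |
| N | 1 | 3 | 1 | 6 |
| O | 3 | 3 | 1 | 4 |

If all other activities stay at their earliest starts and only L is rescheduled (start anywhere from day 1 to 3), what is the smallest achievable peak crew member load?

10

L@1: d1:13  d2:7  d3:6  d4:3  d5:0  d6:0 → peak 13
L@2: d1:10  d2:7  d3:6  d4:3  d5:3  d6:0 → peak 10
L@3: d1:10  d2:4  d3:6  d4:3  d5:3  d6:3 → peak 10
Best is L@2, peak 10.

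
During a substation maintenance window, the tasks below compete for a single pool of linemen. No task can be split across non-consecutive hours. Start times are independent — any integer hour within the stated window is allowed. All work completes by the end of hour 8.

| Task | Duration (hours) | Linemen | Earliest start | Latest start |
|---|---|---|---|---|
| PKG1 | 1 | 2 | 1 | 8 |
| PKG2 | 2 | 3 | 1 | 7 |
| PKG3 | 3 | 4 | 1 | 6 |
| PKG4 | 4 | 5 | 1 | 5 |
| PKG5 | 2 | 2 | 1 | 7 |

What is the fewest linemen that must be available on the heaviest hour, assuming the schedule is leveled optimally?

7

Early-start (PKG1@1, PKG2@1, PKG3@1, PKG4@1, PKG5@1) gives peak 16: h1:16  h2:14  h3:9  h4:5  h5:0  h6:0  h7:0  h8:0.
Shift PKG3→2, PKG4→5, PKG5→3.
Schedule PKG1@1, PKG2@1, PKG3@2, PKG4@5, PKG5@3: h1:5  h2:7  h3:6  h4:6  h5:5  h6:5  h7:5  h8:5 — peak 7.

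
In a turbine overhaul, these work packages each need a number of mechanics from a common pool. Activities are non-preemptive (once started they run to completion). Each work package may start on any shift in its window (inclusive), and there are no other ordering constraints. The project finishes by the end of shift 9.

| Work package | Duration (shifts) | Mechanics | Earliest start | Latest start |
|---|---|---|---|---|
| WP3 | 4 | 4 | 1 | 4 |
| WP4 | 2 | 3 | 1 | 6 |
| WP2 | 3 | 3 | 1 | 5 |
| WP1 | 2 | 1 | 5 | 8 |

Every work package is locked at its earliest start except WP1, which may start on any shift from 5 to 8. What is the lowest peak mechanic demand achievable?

WP1@5: s1:10  s2:10  s3:7  s4:4  s5:1  s6:1  s7:0  s8:0  s9:0 → peak 10
WP1@6: s1:10  s2:10  s3:7  s4:4  s5:0  s6:1  s7:1  s8:0  s9:0 → peak 10
WP1@7: s1:10  s2:10  s3:7  s4:4  s5:0  s6:0  s7:1  s8:1  s9:0 → peak 10
WP1@8: s1:10  s2:10  s3:7  s4:4  s5:0  s6:0  s7:0  s8:1  s9:1 → peak 10
Best is WP1@5, peak 10.

10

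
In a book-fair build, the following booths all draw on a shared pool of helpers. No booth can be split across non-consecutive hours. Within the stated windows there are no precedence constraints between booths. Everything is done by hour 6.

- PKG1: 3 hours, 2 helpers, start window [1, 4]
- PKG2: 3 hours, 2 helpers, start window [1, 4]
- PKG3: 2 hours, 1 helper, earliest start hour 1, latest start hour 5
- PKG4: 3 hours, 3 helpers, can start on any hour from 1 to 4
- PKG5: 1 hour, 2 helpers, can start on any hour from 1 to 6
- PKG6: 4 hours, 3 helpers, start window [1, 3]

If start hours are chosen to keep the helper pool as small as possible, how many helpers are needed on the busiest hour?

Early-start (PKG1@1, PKG2@1, PKG3@1, PKG4@1, PKG5@1, PKG6@1) gives peak 13: h1:13  h2:11  h3:10  h4:3  h5:0  h6:0.
Shift PKG4→4, PKG6→3.
Schedule PKG1@1, PKG2@1, PKG3@1, PKG4@4, PKG5@1, PKG6@3: h1:7  h2:5  h3:7  h4:6  h5:6  h6:6 — peak 7.
Total helper-hours = 37 over 6 hours ⇒ peak ≥ ⌈37/6⌉ = 7, so 7 is optimal.

7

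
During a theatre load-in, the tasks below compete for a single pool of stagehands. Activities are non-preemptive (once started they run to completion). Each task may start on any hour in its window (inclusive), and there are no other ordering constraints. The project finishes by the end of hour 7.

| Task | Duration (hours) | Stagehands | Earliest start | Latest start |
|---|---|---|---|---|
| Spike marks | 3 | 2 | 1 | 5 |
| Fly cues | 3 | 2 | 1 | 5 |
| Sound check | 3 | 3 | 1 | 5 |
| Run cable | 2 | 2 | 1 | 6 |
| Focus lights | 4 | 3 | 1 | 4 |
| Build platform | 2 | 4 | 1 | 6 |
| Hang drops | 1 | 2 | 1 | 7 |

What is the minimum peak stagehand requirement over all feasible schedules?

Early-start (Spike marks@1, Fly cues@1, Sound check@1, Run cable@1, Focus lights@1, Build platform@1, Hang drops@1) gives peak 18: h1:18  h2:16  h3:10  h4:3  h5:0  h6:0  h7:0.
Shift Run cable→4, Focus lights→4, Build platform→6, Hang drops→4.
Schedule Spike marks@1, Fly cues@1, Sound check@1, Run cable@4, Focus lights@4, Build platform@6, Hang drops@4: h1:7  h2:7  h3:7  h4:7  h5:5  h6:7  h7:7 — peak 7.
Total stagehand-hours = 47 over 7 hours ⇒ peak ≥ ⌈47/7⌉ = 7, so 7 is optimal.

7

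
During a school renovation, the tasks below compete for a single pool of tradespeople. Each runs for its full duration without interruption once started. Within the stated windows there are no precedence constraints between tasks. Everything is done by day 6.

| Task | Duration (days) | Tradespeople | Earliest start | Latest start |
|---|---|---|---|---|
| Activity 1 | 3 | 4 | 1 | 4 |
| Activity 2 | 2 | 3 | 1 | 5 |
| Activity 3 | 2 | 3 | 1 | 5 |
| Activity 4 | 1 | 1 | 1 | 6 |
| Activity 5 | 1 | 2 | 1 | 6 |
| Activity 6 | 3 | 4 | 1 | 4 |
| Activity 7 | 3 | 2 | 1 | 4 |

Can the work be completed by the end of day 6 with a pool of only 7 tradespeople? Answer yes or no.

Total tradesperson-days = 45; over 6 days the average is 45/6 > 7, so some day must exceed 7.

no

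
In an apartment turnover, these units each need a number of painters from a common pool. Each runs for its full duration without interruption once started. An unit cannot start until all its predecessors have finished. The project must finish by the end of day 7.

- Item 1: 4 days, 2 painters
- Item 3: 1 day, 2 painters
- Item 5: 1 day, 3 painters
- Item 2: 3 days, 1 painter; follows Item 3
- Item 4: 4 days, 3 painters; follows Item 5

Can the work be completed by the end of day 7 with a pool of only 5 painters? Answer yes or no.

Schedule Item 1@1, Item 3@1, Item 5@2, Item 2@5, Item 4@3: d1:4  d2:5  d3:5  d4:5  d5:4  d6:4  d7:1 — peak 5 ≤ 5.

yes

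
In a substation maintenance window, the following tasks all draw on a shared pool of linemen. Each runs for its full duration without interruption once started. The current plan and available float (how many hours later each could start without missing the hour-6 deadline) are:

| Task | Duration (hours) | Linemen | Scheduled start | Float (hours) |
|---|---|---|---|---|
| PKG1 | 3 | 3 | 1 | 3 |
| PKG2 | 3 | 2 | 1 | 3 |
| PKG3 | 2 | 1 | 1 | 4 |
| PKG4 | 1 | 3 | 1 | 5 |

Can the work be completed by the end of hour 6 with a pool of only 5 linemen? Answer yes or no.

yes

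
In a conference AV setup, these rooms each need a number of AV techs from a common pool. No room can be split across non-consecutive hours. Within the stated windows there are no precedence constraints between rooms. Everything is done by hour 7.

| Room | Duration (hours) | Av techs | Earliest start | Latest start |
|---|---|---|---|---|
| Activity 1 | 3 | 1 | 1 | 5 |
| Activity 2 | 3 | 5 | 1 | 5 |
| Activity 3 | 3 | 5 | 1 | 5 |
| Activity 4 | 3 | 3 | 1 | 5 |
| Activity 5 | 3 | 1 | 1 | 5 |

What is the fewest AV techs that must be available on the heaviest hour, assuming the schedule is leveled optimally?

Early-start (Activity 1@1, Activity 2@1, Activity 3@1, Activity 4@1, Activity 5@1) gives peak 15: h1:15  h2:15  h3:15  h4:0  h5:0  h6:0  h7:0.
Shift Activity 3→4, Activity 4→4.
Schedule Activity 1@1, Activity 2@1, Activity 3@4, Activity 4@4, Activity 5@1: h1:7  h2:7  h3:7  h4:8  h5:8  h6:8  h7:0 — peak 8.

8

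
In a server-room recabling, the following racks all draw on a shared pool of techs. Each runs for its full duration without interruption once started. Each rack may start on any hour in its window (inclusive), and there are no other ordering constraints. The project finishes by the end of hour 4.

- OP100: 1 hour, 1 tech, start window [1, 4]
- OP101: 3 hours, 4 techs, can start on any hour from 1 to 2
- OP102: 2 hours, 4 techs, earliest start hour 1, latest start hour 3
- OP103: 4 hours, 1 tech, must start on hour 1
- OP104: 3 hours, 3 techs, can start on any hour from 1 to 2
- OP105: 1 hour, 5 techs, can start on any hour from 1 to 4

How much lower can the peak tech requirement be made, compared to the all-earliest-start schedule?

Early-start peak: h1:18  h2:12  h3:8  h4:1 ⇒ 18.
Leveled (OP100@1, OP101@1, OP102@1, OP103@1, OP104@2, OP105@4): h1:10  h2:12  h3:8  h4:9 ⇒ 12.
Reduction 18 − 12 = 6.

6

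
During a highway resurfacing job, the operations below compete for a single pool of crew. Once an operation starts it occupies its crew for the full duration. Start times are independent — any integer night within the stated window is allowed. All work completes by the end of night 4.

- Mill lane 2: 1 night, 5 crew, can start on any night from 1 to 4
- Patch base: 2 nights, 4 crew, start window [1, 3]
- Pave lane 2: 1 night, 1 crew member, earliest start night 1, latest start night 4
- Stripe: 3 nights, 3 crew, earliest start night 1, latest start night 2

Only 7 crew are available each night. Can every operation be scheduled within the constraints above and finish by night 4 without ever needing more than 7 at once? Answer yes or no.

yes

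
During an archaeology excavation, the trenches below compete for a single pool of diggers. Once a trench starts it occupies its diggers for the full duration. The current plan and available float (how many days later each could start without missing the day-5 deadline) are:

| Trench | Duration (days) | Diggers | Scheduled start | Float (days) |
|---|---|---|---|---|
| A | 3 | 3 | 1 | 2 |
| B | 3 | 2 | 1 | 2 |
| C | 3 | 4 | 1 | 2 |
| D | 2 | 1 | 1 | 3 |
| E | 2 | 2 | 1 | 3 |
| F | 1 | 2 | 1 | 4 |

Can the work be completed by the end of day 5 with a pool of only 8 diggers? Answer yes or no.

no

The minimum achievable peak is 9; 8 < 9, so no feasible schedule stays within the cap.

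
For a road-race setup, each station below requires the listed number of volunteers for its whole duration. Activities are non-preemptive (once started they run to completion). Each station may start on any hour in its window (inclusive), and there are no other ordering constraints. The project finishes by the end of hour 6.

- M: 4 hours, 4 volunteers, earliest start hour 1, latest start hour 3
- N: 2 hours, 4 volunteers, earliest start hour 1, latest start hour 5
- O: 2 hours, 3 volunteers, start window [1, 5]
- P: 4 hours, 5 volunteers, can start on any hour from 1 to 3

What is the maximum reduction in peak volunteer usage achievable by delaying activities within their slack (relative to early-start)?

Early-start peak: h1:16  h2:16  h3:9  h4:9  h5:0  h6:0 ⇒ 16.
Leveled (M@1, N@1, O@5, P@3): h1:8  h2:8  h3:9  h4:9  h5:8  h6:8 ⇒ 9.
Reduction 16 − 9 = 7.

7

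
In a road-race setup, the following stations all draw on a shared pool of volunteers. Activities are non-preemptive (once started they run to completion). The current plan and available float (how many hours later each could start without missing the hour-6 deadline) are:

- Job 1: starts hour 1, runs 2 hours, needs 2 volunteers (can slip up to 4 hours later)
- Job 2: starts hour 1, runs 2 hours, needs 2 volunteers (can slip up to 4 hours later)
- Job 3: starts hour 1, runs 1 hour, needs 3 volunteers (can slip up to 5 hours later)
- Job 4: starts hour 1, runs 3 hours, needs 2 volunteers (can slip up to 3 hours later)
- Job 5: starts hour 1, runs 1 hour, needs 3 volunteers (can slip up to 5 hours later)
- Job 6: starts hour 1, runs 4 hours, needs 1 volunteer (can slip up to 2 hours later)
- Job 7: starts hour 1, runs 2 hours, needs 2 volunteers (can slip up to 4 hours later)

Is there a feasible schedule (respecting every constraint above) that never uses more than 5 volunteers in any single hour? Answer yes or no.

Schedule Job 1@1, Job 2@1, Job 3@3, Job 4@4, Job 5@6, Job 6@1, Job 7@4: h1:5  h2:5  h3:4  h4:5  h5:4  h6:5 — peak 5 ≤ 5.

yes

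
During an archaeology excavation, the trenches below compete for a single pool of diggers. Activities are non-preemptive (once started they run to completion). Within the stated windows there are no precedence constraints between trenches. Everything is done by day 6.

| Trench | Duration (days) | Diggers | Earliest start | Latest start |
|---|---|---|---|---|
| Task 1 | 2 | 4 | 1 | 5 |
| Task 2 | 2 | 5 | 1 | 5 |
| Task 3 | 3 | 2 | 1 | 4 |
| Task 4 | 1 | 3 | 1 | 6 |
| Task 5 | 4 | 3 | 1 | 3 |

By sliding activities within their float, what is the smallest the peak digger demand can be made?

Early-start (Task 1@1, Task 2@1, Task 3@1, Task 4@1, Task 5@1) gives peak 17: d1:17  d2:14  d3:5  d4:3  d5:0  d6:0.
Shift Task 2→5, Task 3→4, Task 4→3.
Schedule Task 1@1, Task 2@5, Task 3@4, Task 4@3, Task 5@1: d1:7  d2:7  d3:6  d4:5  d5:7  d6:7 — peak 7.
Total digger-days = 39 over 6 days ⇒ peak ≥ ⌈39/6⌉ = 7, so 7 is optimal.

7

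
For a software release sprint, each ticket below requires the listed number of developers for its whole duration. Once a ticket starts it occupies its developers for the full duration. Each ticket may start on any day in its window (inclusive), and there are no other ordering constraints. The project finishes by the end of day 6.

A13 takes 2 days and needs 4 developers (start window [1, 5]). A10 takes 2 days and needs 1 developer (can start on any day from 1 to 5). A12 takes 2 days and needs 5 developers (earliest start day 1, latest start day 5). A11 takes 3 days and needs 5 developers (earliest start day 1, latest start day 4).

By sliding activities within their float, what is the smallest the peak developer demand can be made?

Early-start (A13@1, A10@1, A12@1, A11@1) gives peak 15: d1:15  d2:15  d3:5  d4:0  d5:0  d6:0.
Shift A10→3, A11→3.
Schedule A13@1, A10@3, A12@1, A11@3: d1:9  d2:9  d3:6  d4:6  d5:5  d6:0 — peak 9.

9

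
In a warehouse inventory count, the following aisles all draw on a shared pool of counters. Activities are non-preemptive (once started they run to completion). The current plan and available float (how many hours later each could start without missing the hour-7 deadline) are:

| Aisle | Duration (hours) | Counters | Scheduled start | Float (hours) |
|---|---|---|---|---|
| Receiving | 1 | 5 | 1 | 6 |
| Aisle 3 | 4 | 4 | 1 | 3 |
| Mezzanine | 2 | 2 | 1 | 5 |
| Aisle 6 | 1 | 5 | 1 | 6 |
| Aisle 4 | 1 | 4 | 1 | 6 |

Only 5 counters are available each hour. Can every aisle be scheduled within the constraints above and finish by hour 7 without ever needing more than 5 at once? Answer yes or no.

no

The minimum achievable peak is 6; 5 < 6, so no feasible schedule stays within the cap.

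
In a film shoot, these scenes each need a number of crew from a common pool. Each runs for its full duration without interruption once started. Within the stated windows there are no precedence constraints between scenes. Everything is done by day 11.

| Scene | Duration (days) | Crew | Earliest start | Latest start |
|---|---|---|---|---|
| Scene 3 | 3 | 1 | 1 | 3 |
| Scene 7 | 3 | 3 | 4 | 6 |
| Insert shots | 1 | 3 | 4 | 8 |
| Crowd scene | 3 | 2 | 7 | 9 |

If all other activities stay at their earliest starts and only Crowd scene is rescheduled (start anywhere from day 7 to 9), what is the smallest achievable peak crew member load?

Crowd scene@7: d1:1  d2:1  d3:1  d4:6  d5:3  d6:3  d7:2  d8:2  d9:2  d10:0  d11:0 → peak 6
Crowd scene@8: d1:1  d2:1  d3:1  d4:6  d5:3  d6:3  d7:0  d8:2  d9:2  d10:2  d11:0 → peak 6
Crowd scene@9: d1:1  d2:1  d3:1  d4:6  d5:3  d6:3  d7:0  d8:0  d9:2  d10:2  d11:2 → peak 6
Best is Crowd scene@7, peak 6.

6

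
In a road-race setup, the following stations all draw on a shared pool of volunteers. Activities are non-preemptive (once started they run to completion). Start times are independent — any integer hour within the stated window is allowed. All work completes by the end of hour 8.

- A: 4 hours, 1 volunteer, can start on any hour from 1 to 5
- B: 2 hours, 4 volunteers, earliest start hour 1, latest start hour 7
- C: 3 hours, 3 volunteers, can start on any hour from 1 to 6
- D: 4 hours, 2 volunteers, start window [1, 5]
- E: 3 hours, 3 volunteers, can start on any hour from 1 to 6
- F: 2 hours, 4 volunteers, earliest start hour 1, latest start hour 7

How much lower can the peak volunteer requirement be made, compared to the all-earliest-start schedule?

Early-start peak: h1:17  h2:17  h3:9  h4:3  h5:0  h6:0  h7:0  h8:0 ⇒ 17.
Leveled (A@1, B@1, C@3, D@1, E@5, F@6): h1:7  h2:7  h3:6  h4:6  h5:6  h6:7  h7:7  h8:0 ⇒ 7.
Reduction 17 − 7 = 10.

10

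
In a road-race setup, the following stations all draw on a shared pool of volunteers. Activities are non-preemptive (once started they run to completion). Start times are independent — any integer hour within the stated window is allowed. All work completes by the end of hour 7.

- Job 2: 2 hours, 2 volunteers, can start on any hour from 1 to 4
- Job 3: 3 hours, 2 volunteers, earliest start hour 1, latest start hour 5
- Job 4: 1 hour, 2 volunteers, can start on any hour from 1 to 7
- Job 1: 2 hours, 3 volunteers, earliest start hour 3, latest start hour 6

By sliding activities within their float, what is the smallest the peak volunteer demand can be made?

Early-start (Job 2@1, Job 3@1, Job 4@1, Job 1@3) gives peak 6: h1:6  h2:4  h3:5  h4:3  h5:0  h6:0  h7:0.
Shift Job 4→3, Job 1→4.
Schedule Job 2@1, Job 3@1, Job 4@3, Job 1@4: h1:4  h2:4  h3:4  h4:3  h5:3  h6:0  h7:0 — peak 4.

4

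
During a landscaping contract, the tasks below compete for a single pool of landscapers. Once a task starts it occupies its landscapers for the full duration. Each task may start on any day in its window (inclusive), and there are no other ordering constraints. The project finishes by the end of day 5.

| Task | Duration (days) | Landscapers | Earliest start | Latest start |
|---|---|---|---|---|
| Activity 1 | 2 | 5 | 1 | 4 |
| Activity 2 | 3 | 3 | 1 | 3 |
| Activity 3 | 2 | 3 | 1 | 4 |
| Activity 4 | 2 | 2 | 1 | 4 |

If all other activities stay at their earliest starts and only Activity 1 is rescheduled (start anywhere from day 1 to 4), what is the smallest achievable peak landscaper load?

8

Activity 1@1: d1:13  d2:13  d3:3  d4:0  d5:0 → peak 13
Activity 1@2: d1:8  d2:13  d3:8  d4:0  d5:0 → peak 13
Activity 1@3: d1:8  d2:8  d3:8  d4:5  d5:0 → peak 8
Activity 1@4: d1:8  d2:8  d3:3  d4:5  d5:5 → peak 8
Best is Activity 1@3, peak 8.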